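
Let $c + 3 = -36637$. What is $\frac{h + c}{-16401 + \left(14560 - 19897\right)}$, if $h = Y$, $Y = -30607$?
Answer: $\frac{67247}{21738} \approx 3.0935$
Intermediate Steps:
$c = -36640$ ($c = -3 - 36637 = -36640$)
$h = -30607$
$\frac{h + c}{-16401 + \left(14560 - 19897\right)} = \frac{-30607 - 36640}{-16401 + \left(14560 - 19897\right)} = - \frac{67247}{-16401 - 5337} = - \frac{67247}{-21738} = \left(-67247\right) \left(- \frac{1}{21738}\right) = \frac{67247}{21738}$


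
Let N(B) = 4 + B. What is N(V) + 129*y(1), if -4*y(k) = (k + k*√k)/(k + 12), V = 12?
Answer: 287/26 ≈ 11.038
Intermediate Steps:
y(k) = -(k + k^(3/2))/(4*(12 + k)) (y(k) = -(k + k*√k)/(4*(k + 12)) = -(k + k^(3/2))/(4*(12 + k)))
N(V) + 129*y(1) = (4 + 12) + 129*((-1*1 - 1^(3/2))/(4*(12 + 1))) = 16 + 129*((¼)*(-1 - 1*1)/13) = 16 + 129*((¼)*(1/13)*(-1 - 1)) = 16 + 129*((¼)*(1/13)*(-2)) = 16 + 129*(-1/26) = 16 - 129/26 = 287/26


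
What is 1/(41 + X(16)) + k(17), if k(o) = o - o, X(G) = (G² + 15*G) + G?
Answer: 1/553 ≈ 0.0018083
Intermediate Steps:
X(G) = G² + 16*G
k(o) = 0
1/(41 + X(16)) + k(17) = 1/(41 + 16*(16 + 16)) + 0 = 1/(41 + 16*32) + 0 = 1/(41 + 512) + 0 = 1/553 + 0 = 1/553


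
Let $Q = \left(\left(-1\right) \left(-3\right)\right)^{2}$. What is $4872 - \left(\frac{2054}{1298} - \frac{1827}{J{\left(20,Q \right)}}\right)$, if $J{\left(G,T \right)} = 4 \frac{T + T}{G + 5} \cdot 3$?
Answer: $\frac{79155299}{15576} \approx 5081.9$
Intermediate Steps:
$Q = 9$ ($Q = 3^{2} = 9$)
$J{\left(G,T \right)} = \frac{24 T}{5 + G}$ ($J{\left(G,T \right)} = 4 \frac{2 T}{5 + G} 3 = \frac{8 T}{5 + G} 3 = \frac{24 T}{5 + G}$)
$4872 - \left(\frac{2054}{1298} - \frac{1827}{J{\left(20,Q \right)}}\right) = 4872 - \left(\frac{2054}{1298} - \frac{1827}{24 \cdot 9 \frac{1}{5 + 20}}\right) = 4872 - \left(2054 \cdot \frac{1}{1298} - \frac{1827}{24 \cdot 9 \cdot \frac{1}{25}}\right) = 4872 - \left(\frac{1027}{649} - \frac{1827}{24 \cdot 9 \cdot \frac{1}{25}}\right) = 4872 - \left(\frac{1027}{649} - \frac{1827}{\frac{216}{25}}\right) = 4872 - \left(\frac{1027}{649} - \frac{5075}{24}\right) = 4872 - - \frac{3269027}{15576} = 4872 + \frac{3269027}{15576} = \frac{79155299}{15576}$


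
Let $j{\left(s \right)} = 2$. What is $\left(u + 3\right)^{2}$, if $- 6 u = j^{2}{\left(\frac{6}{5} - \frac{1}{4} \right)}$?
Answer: $\frac{49}{9} \approx 5.4444$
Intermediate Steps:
$u = - \frac{2}{3}$ ($u = - \frac{2^{2}}{6} = \left(- \frac{1}{6}\right) 4 = - \frac{2}{3} \approx -0.66667$)
$\left(u + 3\right)^{2} = \left(- \frac{2}{3} + 3\right)^{2} = \left(\frac{7}{3}\right)^{2} = \frac{49}{9}$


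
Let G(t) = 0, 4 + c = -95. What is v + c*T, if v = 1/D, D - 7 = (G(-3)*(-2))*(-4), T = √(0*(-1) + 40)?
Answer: ⅐ - 198*√10 ≈ -625.99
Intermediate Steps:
c = -99 (c = -4 - 95 = -99)
T = 2*√10 (T = √(0 + 40) = √40 = 2*√10 ≈ 6.3246)
D = 7 (D = 7 + (0*(-2))*(-4) = 7 + 0*(-4) = 7 + 0 = 7)
v = ⅐ (v = 1/7 = ⅐ ≈ 0.14286)
v + c*T = ⅐ - 198*√10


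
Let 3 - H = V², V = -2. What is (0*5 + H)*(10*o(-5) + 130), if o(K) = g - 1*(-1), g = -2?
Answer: -120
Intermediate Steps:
H = -1 (H = 3 - 1*(-2)² = 3 - 1*4 = 3 - 4 = -1)
o(K) = -1 (o(K) = -2 - 1*(-1) = -2 + 1 = -1)
(0*5 + H)*(10*o(-5) + 130) = (0*5 - 1)*(10*(-1) + 130) = (0 - 1)*(-10 + 130) = -1*120 = -120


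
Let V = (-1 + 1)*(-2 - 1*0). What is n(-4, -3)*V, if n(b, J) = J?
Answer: 0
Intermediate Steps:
V = 0 (V = 0*(-2 + 0) = 0*(-2) = 0)
n(-4, -3)*V = -3*0 = 0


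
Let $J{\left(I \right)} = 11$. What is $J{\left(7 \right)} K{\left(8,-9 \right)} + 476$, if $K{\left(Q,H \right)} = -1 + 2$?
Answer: $487$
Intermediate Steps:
$K{\left(Q,H \right)} = 1$
$J{\left(7 \right)} K{\left(8,-9 \right)} + 476 = 11 \cdot 1 + 476 = 11 + 476 = 487$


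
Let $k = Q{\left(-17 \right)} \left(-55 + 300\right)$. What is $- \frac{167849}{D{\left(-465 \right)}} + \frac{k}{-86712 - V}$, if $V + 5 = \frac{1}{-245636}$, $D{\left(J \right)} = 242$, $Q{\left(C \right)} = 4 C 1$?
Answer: $- \frac{324901654666889}{468563934322} \approx -693.4$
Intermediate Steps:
$Q{\left(C \right)} = 4 C$
$V = - \frac{1228181}{245636}$ ($V = -5 + \frac{1}{-245636} = -5 - \frac{1}{245636} = - \frac{1228181}{245636} \approx -5.0$)
$k = -16660$ ($k = 4 \left(-17\right) \left(-55 + 300\right) = \left(-68\right) 245 = -16660$)
$- \frac{167849}{D{\left(-465 \right)}} + \frac{k}{-86712 - V} = - \frac{167849}{242} - \frac{16660}{-86712 - - \frac{1228181}{245636}} = \left(-167849\right) \frac{1}{242} - \frac{16660}{-86712 + \frac{1228181}{245636}} = - \frac{15259}{22} - \frac{16660}{- \frac{21298360651}{245636}} = - \frac{15259}{22} - - \frac{4092295760}{21298360651} = - \frac{15259}{22} + \frac{4092295760}{21298360651} = - \frac{324901654666889}{468563934322}$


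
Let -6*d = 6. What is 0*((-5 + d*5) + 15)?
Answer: 0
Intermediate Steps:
d = -1 (d = -⅙*6 = -1)
0*((-5 + d*5) + 15) = 0*((-5 - 1*5) + 15) = 0*((-5 - 5) + 15) = 0*(-10 + 15) = 0*5 = 0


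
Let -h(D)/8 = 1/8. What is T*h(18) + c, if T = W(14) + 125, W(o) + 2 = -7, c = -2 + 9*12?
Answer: -10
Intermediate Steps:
c = 106 (c = -2 + 108 = 106)
h(D) = -1 (h(D) = -8/8 = -8*⅛ = -1)
W(o) = -9 (W(o) = -2 - 7 = -9)
T = 116 (T = -9 + 125 = 116)
T*h(18) + c = 116*(-1) + 106 = -116 + 106 = -10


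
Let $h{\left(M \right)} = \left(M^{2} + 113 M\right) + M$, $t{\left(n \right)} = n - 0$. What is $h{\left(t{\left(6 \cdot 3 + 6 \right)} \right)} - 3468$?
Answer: $-156$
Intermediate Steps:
$t{\left(n \right)} = n$ ($t{\left(n \right)} = n + 0 = n$)
$h{\left(M \right)} = M^{2} + 114 M$
$h{\left(t{\left(6 \cdot 3 + 6 \right)} \right)} - 3468 = \left(6 \cdot 3 + 6\right) \left(114 + \left(6 \cdot 3 + 6\right)\right) - 3468 = \left(18 + 6\right) \left(114 + \left(18 + 6\right)\right) - 3468 = 24 \left(114 + 24\right) - 3468 = 24 \cdot 138 - 3468 = 3312 - 3468 = -156$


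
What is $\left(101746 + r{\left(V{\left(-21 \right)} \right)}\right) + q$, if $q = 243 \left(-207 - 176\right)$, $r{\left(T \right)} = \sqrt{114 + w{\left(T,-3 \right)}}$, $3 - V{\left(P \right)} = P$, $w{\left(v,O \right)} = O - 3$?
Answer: $8677 + 6 \sqrt{3} \approx 8687.4$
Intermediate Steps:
$w{\left(v,O \right)} = -3 + O$
$V{\left(P \right)} = 3 - P$
$r{\left(T \right)} = 6 \sqrt{3}$ ($r{\left(T \right)} = \sqrt{114 - 6} = \sqrt{108} = 6 \sqrt{3}$)
$q = -93069$ ($q = 243 \left(-383\right) = -93069$)
$\left(101746 + r{\left(V{\left(-21 \right)} \right)}\right) + q = \left(101746 + 6 \sqrt{3}\right) - 93069 = 8677 + 6 \sqrt{3}$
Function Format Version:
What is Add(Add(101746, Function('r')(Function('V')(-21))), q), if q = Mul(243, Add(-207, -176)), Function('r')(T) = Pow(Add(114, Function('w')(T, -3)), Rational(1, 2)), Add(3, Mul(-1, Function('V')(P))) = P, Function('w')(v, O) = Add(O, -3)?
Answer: Add(8677, Mul(6, Pow(3, Rational(1, 2)))) ≈ 8687.4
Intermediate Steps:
Function('w')(v, O) = Add(-3, O)
Function('V')(P) = Add(3, Mul(-1, P))
Function('r')(T) = Mul(6, Pow(3, Rational(1, 2))) (Function('r')(T) = Pow(Add(114, Add(-3, -3)), Rational(1, 2)) = Pow(Add(114, -6), Rational(1, 2)) = Pow(108, Rational(1, 2)) = Mul(6, Pow(3, Rational(1, 2))))
q = -93069 (q = Mul(243, -383) = -93069)
Add(Add(101746, Function('r')(Function('V')(-21))), q) = Add(Add(101746, Mul(6, Pow(3, Rational(1, 2)))), -93069) = Add(8677, Mul(6, Pow(3, Rational(1, 2))))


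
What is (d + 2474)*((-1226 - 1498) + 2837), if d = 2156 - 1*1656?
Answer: 336062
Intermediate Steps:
d = 500 (d = 2156 - 1656 = 500)
(d + 2474)*((-1226 - 1498) + 2837) = (500 + 2474)*((-1226 - 1498) + 2837) = 2974*(-2724 + 2837) = 2974*113 = 336062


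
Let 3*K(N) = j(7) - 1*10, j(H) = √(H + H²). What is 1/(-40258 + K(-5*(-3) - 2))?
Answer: -45294/1823596825 - 3*√14/7294387300 ≈ -2.4839e-5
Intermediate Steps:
K(N) = -10/3 + 2*√14/3 (K(N) = (√(7*(1 + 7)) - 1*10)/3 = (√(7*8) - 10)/3 = (√56 - 10)/3 = (2*√14 - 10)/3 = (-10 + 2*√14)/3 = -10/3 + 2*√14/3)
1/(-40258 + K(-5*(-3) - 2)) = 1/(-40258 + (-10/3 + 2*√14/3)) = 1/(-120784/3 + 2*√14/3)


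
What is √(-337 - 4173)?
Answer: I*√4510 ≈ 67.156*I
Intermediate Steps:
√(-337 - 4173) = √(-4510) = I*√4510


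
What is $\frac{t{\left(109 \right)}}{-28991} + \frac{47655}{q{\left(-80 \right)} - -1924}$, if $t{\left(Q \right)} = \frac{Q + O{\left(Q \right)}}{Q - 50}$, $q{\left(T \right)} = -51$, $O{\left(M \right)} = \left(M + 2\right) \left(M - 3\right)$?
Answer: $\frac{81490158320}{3203708437} \approx 25.436$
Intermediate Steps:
$O{\left(M \right)} = \left(-3 + M\right) \left(2 + M\right)$ ($O{\left(M \right)} = \left(2 + M\right) \left(-3 + M\right) = \left(-3 + M\right) \left(2 + M\right)$)
$t{\left(Q \right)} = \frac{-6 + Q^{2}}{-50 + Q}$ ($t{\left(Q \right)} = \frac{Q - \left(6 + Q - Q^{2}\right)}{Q - 50} = \frac{-6 + Q^{2}}{-50 + Q}$)
$\frac{t{\left(109 \right)}}{-28991} + \frac{47655}{q{\left(-80 \right)} - -1924} = \frac{\frac{1}{-50 + 109} \left(-6 + 109^{2}\right)}{-28991} + \frac{47655}{-51 - -1924} = \frac{-6 + 11881}{59} \left(- \frac{1}{28991}\right) + \frac{47655}{-51 + 1924} = \frac{1}{59} \cdot 11875 \left(- \frac{1}{28991}\right) + \frac{47655}{1873} = \frac{11875}{59} \left(- \frac{1}{28991}\right) + 47655 \cdot \frac{1}{1873} = - \frac{11875}{1710469} + \frac{47655}{1873} = \frac{81490158320}{3203708437}$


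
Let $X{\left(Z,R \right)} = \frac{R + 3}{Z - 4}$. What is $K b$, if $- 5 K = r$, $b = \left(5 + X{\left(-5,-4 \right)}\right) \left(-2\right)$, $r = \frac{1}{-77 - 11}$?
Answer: $- \frac{23}{990} \approx -0.023232$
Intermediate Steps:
$X{\left(Z,R \right)} = \frac{3 + R}{-4 + Z}$
$r = - \frac{1}{88}$ ($r = \frac{1}{-88} = - \frac{1}{88} \approx -0.011364$)
$b = - \frac{92}{9}$ ($b = \left(5 + \frac{3 - 4}{-4 - 5}\right) \left(-2\right) = \left(5 + \frac{1}{-9} \left(-1\right)\right) \left(-2\right) = \left(5 - - \frac{1}{9}\right) \left(-2\right) = \left(5 + \frac{1}{9}\right) \left(-2\right) = \frac{46}{9} \left(-2\right) = - \frac{92}{9} \approx -10.222$)
$K = \frac{1}{440}$ ($K = \left(- \frac{1}{5}\right) \left(- \frac{1}{88}\right) = \frac{1}{440} \approx 0.0022727$)
$K b = \frac{1}{440} \left(- \frac{92}{9}\right) = - \frac{23}{990}$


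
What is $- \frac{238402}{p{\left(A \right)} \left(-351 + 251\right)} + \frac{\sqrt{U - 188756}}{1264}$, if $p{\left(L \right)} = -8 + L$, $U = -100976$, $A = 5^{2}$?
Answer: $\frac{119201}{850} + \frac{i \sqrt{72433}}{632} \approx 140.24 + 0.42584 i$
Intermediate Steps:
$A = 25$
$- \frac{238402}{p{\left(A \right)} \left(-351 + 251\right)} + \frac{\sqrt{U - 188756}}{1264} = - \frac{238402}{\left(-8 + 25\right) \left(-351 + 251\right)} + \frac{\sqrt{-100976 - 188756}}{1264} = - \frac{238402}{17 \left(-100\right)} + \sqrt{-289732} \cdot \frac{1}{1264} = - \frac{238402}{-1700} + 2 i \sqrt{72433} \cdot \frac{1}{1264} = \left(-238402\right) \left(- \frac{1}{1700}\right) + \frac{i \sqrt{72433}}{632} = \frac{119201}{850} + \frac{i \sqrt{72433}}{632}$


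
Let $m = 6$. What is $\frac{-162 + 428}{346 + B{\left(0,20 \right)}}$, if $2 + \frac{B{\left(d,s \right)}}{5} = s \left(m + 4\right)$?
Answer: $\frac{133}{668} \approx 0.1991$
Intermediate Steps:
$B{\left(d,s \right)} = -10 + 50 s$ ($B{\left(d,s \right)} = -10 + 5 s \left(6 + 4\right) = -10 + 5 s 10 = -10 + 5 \cdot 10 s = -10 + 50 s$)
$\frac{-162 + 428}{346 + B{\left(0,20 \right)}} = \frac{-162 + 428}{346 + \left(-10 + 50 \cdot 20\right)} = \frac{266}{346 + \left(-10 + 1000\right)} = \frac{266}{346 + 990} = \frac{266}{1336} = 266 \cdot \frac{1}{1336} = \frac{133}{668}$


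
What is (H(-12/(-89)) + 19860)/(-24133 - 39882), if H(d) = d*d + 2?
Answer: -5075066/16356865 ≈ -0.31027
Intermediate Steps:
H(d) = 2 + d² (H(d) = d² + 2 = 2 + d²)
(H(-12/(-89)) + 19860)/(-24133 - 39882) = ((2 + (-12/(-89))²) + 19860)/(-24133 - 39882) = ((2 + (-12*(-1/89))²) + 19860)/(-64015) = ((2 + (12/89)²) + 19860)*(-1/64015) = ((2 + 144/7921) + 19860)*(-1/64015) = (15986/7921 + 19860)*(-1/64015) = (157327046/7921)*(-1/64015) = -5075066/16356865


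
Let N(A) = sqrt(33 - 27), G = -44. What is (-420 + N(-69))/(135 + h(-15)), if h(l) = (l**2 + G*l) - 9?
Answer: -140/337 + sqrt(6)/1011 ≈ -0.41301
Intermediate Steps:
h(l) = -9 + l**2 - 44*l (h(l) = (l**2 - 44*l) - 9 = -9 + l**2 - 44*l)
N(A) = sqrt(6)
(-420 + N(-69))/(135 + h(-15)) = (-420 + sqrt(6))/(135 + (-9 + (-15)**2 - 44*(-15))) = (-420 + sqrt(6))/(135 + (-9 + 225 + 660)) = (-420 + sqrt(6))/(135 + 876) = (-420 + sqrt(6))/1011 = (-420 + sqrt(6))*(1/1011) = -140/337 + sqrt(6)/1011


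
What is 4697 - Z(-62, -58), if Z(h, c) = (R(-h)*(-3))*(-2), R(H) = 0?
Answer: 4697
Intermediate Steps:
Z(h, c) = 0 (Z(h, c) = (0*(-3))*(-2) = 0*(-2) = 0)
4697 - Z(-62, -58) = 4697 - 1*0 = 4697 + 0 = 4697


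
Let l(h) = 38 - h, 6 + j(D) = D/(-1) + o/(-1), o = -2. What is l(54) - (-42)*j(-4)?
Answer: -16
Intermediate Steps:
j(D) = -4 - D (j(D) = -6 + (D/(-1) - 2/(-1)) = -6 + (D*(-1) - 2*(-1)) = -6 + (-D + 2) = -6 + (2 - D) = -4 - D)
l(54) - (-42)*j(-4) = (38 - 1*54) - (-42)*(-4 - 1*(-4)) = (38 - 54) - (-42)*(-4 + 4) = -16 - (-42)*0 = -16 - 1*0 = -16 + 0 = -16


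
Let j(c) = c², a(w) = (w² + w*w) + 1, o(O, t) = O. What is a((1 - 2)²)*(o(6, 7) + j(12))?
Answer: 450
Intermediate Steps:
a(w) = 1 + 2*w² (a(w) = (w² + w²) + 1 = 2*w² + 1 = 1 + 2*w²)
a((1 - 2)²)*(o(6, 7) + j(12)) = (1 + 2*((1 - 2)²)²)*(6 + 12²) = (1 + 2*((-1)²)²)*(6 + 144) = (1 + 2*1²)*150 = (1 + 2*1)*150 = (1 + 2)*150 = 3*150 = 450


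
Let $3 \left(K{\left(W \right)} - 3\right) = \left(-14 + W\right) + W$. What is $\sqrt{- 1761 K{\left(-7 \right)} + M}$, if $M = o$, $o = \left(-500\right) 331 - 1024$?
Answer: $i \sqrt{155371} \approx 394.17 i$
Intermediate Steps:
$K{\left(W \right)} = - \frac{5}{3} + \frac{2 W}{3}$ ($K{\left(W \right)} = 3 + \frac{\left(-14 + W\right) + W}{3} = 3 + \frac{-14 + 2 W}{3} = 3 + \left(- \frac{14}{3} + \frac{2 W}{3}\right) = - \frac{5}{3} + \frac{2 W}{3}$)
$o = -166524$ ($o = -165500 - 1024 = -166524$)
$M = -166524$
$\sqrt{- 1761 K{\left(-7 \right)} + M} = \sqrt{- 1761 \left(- \frac{5}{3} + \frac{2}{3} \left(-7\right)\right) - 166524} = \sqrt{- 1761 \left(- \frac{5}{3} - \frac{14}{3}\right) - 166524} = \sqrt{\left(-1761\right) \left(- \frac{19}{3}\right) - 166524} = \sqrt{11153 - 166524} = \sqrt{-155371} = i \sqrt{155371}$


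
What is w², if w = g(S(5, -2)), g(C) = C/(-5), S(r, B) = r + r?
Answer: 4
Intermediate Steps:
S(r, B) = 2*r
g(C) = -C/5 (g(C) = C*(-⅕) = -C/5)
w = -2 (w = -2*5/5 = -⅕*10 = -2)
w² = (-2)² = 4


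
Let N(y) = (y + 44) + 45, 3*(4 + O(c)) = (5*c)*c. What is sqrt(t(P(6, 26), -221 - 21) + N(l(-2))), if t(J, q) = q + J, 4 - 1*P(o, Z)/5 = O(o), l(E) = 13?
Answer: 20*I ≈ 20.0*I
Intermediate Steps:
O(c) = -4 + 5*c**2/3 (O(c) = -4 + ((5*c)*c)/3 = -4 + (5*c**2)/3 = -4 + 5*c**2/3)
P(o, Z) = 40 - 25*o**2/3 (P(o, Z) = 20 - 5*(-4 + 5*o**2/3) = 20 + (20 - 25*o**2/3) = 40 - 25*o**2/3)
N(y) = 89 + y (N(y) = (44 + y) + 45 = 89 + y)
t(J, q) = J + q
sqrt(t(P(6, 26), -221 - 21) + N(l(-2))) = sqrt(((40 - 25/3*6**2) + (-221 - 21)) + (89 + 13)) = sqrt(((40 - 25/3*36) - 242) + 102) = sqrt(((40 - 300) - 242) + 102) = sqrt((-260 - 242) + 102) = sqrt(-502 + 102) = sqrt(-400) = 20*I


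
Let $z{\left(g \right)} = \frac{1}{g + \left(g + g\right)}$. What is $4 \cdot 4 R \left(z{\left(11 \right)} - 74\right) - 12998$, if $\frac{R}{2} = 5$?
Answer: $- \frac{819494}{33} \approx -24833.0$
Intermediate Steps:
$R = 10$ ($R = 2 \cdot 5 = 10$)
$z{\left(g \right)} = \frac{1}{3 g}$ ($z{\left(g \right)} = \frac{1}{g + 2 g} = \frac{1}{3 g}$)
$4 \cdot 4 R \left(z{\left(11 \right)} - 74\right) - 12998 = 4 \cdot 4 \cdot 10 \left(\frac{1}{3 \cdot 11} - 74\right) - 12998 = 16 \cdot 10 \left(\frac{1}{3} \cdot \frac{1}{11} - 74\right) - 12998 = 160 \left(\frac{1}{33} - 74\right) - 12998 = 160 \left(- \frac{2441}{33}\right) - 12998 = - \frac{390560}{33} - 12998 = - \frac{819494}{33}$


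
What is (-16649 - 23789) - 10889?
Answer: -51327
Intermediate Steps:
(-16649 - 23789) - 10889 = -40438 - 10889 = -51327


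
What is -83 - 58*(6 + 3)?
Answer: -605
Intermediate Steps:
-83 - 58*(6 + 3) = -83 - 58*9 = -83 - 29*18 = -83 - 522 = -605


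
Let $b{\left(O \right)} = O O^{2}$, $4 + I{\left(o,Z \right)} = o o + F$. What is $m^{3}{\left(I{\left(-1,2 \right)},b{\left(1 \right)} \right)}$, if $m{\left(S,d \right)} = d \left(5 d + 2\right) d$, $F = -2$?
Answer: $343$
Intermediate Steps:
$I{\left(o,Z \right)} = -6 + o^{2}$ ($I{\left(o,Z \right)} = -4 + \left(o o - 2\right) = -4 + \left(o^{2} - 2\right) = -4 + \left(-2 + o^{2}\right) = -6 + o^{2}$)
$b{\left(O \right)} = O^{3}$
$m{\left(S,d \right)} = d^{2} \left(2 + 5 d\right)$ ($m{\left(S,d \right)} = d \left(2 + 5 d\right) d = d^{2} \left(2 + 5 d\right)$)
$m^{3}{\left(I{\left(-1,2 \right)},b{\left(1 \right)} \right)} = \left(\left(1^{3}\right)^{2} \left(2 + 5 \cdot 1^{3}\right)\right)^{3} = \left(1^{2} \left(2 + 5 \cdot 1\right)\right)^{3} = \left(1 \left(2 + 5\right)\right)^{3} = \left(1 \cdot 7\right)^{3} = 7^{3} = 343$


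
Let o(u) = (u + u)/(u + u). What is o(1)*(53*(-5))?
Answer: -265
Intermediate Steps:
o(u) = 1 (o(u) = (2*u)/((2*u)) = (2*u)*(1/(2*u)) = 1)
o(1)*(53*(-5)) = 1*(53*(-5)) = 1*(-265) = -265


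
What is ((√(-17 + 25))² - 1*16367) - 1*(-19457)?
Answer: 3098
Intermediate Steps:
((√(-17 + 25))² - 1*16367) - 1*(-19457) = ((√8)² - 16367) + 19457 = ((2*√2)² - 16367) + 19457 = (8 - 16367) + 19457 = -16359 + 19457 = 3098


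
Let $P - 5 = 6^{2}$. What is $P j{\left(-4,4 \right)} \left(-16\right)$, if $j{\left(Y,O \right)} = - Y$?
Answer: $-2624$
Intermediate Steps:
$P = 41$ ($P = 5 + 6^{2} = 5 + 36 = 41$)
$P j{\left(-4,4 \right)} \left(-16\right) = 41 \left(\left(-1\right) \left(-4\right)\right) \left(-16\right) = 41 \cdot 4 \left(-16\right) = 164 \left(-16\right) = -2624$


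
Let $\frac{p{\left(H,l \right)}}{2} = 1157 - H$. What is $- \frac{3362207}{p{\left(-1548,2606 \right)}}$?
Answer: $- \frac{3362207}{5410} \approx -621.48$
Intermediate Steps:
$p{\left(H,l \right)} = 2314 - 2 H$ ($p{\left(H,l \right)} = 2 \left(1157 - H\right) = 2314 - 2 H$)
$- \frac{3362207}{p{\left(-1548,2606 \right)}} = - \frac{3362207}{2314 - -3096} = - \frac{3362207}{2314 + 3096} = - \frac{3362207}{5410}$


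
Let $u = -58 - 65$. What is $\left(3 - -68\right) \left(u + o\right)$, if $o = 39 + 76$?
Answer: $-568$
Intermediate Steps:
$u = -123$ ($u = -58 - 65 = -123$)
$o = 115$
$\left(3 - -68\right) \left(u + o\right) = \left(3 - -68\right) \left(-123 + 115\right) = \left(3 + 68\right) \left(-8\right) = 71 \left(-8\right) = -568$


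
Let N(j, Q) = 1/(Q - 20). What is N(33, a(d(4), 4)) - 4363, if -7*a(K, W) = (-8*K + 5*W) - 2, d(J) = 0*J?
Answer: -689361/158 ≈ -4363.0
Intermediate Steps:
d(J) = 0
a(K, W) = 2/7 - 5*W/7 + 8*K/7 (a(K, W) = -((-8*K + 5*W) - 2)/7 = -(-2 - 8*K + 5*W)/7 = 2/7 - 5*W/7 + 8*K/7)
N(j, Q) = 1/(-20 + Q)
N(33, a(d(4), 4)) - 4363 = 1/(-20 + (2/7 - 5/7*4 + (8/7)*0)) - 4363 = 1/(-20 + (2/7 - 20/7 + 0)) - 4363 = 1/(-20 - 18/7) - 4363 = 1/(-158/7) - 4363 = -7/158 - 4363 = -689361/158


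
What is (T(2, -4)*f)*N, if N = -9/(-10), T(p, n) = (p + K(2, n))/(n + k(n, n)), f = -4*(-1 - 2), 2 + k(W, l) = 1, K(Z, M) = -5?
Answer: 162/25 ≈ 6.4800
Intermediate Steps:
k(W, l) = -1 (k(W, l) = -2 + 1 = -1)
f = 12 (f = -4*(-3) = 12)
T(p, n) = (-5 + p)/(-1 + n) (T(p, n) = (p - 5)/(n - 1) = (-5 + p)/(-1 + n))
N = 9/10 (N = -9*(-⅒) = 9/10 ≈ 0.90000)
(T(2, -4)*f)*N = (((-5 + 2)/(-1 - 4))*12)*(9/10) = ((-3/(-5))*12)*(9/10) = (-⅕*(-3)*12)*(9/10) = ((⅗)*12)*(9/10) = (36/5)*(9/10) = 162/25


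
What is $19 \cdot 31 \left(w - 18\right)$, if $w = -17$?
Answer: $-20615$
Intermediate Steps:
$19 \cdot 31 \left(w - 18\right) = 19 \cdot 31 \left(-17 - 18\right) = 589 \left(-17 - 18\right) = 589 \left(-35\right) = -20615$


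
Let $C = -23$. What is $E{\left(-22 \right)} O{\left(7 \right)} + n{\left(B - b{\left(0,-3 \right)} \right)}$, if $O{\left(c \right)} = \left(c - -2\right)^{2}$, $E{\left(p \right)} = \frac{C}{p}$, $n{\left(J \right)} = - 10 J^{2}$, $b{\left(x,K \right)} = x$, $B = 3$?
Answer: $- \frac{117}{22} \approx -5.3182$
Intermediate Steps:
$E{\left(p \right)} = - \frac{23}{p}$
$O{\left(c \right)} = \left(2 + c\right)^{2}$ ($O{\left(c \right)} = \left(c + 2\right)^{2} = \left(2 + c\right)^{2}$)
$E{\left(-22 \right)} O{\left(7 \right)} + n{\left(B - b{\left(0,-3 \right)} \right)} = - \frac{23}{-22} \left(2 + 7\right)^{2} - 10 \left(3 - 0\right)^{2} = \left(-23\right) \left(- \frac{1}{22}\right) 9^{2} - 10 \left(3 + 0\right)^{2} = \frac{23}{22} \cdot 81 - 10 \cdot 3^{2} = \frac{1863}{22} - 90 = - \frac{117}{22}$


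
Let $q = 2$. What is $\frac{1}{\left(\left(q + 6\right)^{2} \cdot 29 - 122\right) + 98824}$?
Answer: $\frac{1}{100558} \approx 9.9445 \cdot 10^{-6}$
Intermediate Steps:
$\frac{1}{\left(\left(q + 6\right)^{2} \cdot 29 - 122\right) + 98824} = \frac{1}{\left(\left(2 + 6\right)^{2} \cdot 29 - 122\right) + 98824} = \frac{1}{\left(8^{2} \cdot 29 - 122\right) + 98824} = \frac{1}{\left(64 \cdot 29 - 122\right) + 98824} = \frac{1}{\left(1856 - 122\right) + 98824} = \frac{1}{1734 + 98824} = \frac{1}{100558}$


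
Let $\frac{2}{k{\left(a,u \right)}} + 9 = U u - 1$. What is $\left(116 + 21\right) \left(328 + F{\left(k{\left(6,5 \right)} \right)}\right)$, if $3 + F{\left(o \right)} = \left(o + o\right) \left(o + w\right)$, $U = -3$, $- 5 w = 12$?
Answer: $\frac{27862101}{625} \approx 44579.0$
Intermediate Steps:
$w = - \frac{12}{5}$ ($w = \left(- \frac{1}{5}\right) 12 = - \frac{12}{5} \approx -2.4$)
$k{\left(a,u \right)} = \frac{2}{-10 - 3 u}$ ($k{\left(a,u \right)} = \frac{2}{-9 - \left(1 + 3 u\right)} = \frac{2}{-10 - 3 u}$)
$F{\left(o \right)} = -3 + 2 o \left(- \frac{12}{5} + o\right)$ ($F{\left(o \right)} = -3 + \left(o + o\right) \left(o - \frac{12}{5}\right) = -3 + 2 o \left(- \frac{12}{5} + o\right)$)
$\left(116 + 21\right) \left(328 + F{\left(k{\left(6,5 \right)} \right)}\right) = \left(116 + 21\right) \left(328 - \left(3 - 2 \frac{4}{\left(10 + 3 \cdot 5\right)^{2}} + \frac{24}{5} \left(-2\right) \frac{1}{10 + 3 \cdot 5}\right)\right) = 137 \left(328 - \left(3 - 2 \frac{4}{\left(10 + 15\right)^{2}} + \frac{24}{5} \left(-2\right) \frac{1}{10 + 15}\right)\right) = 137 \left(328 - \left(3 - \frac{8}{625} + \frac{24}{5} \left(-2\right) \frac{1}{25}\right)\right) = 137 \left(328 - \left(\frac{327}{125} - \frac{8}{625}\right)\right) = 137 \left(328 + \left(-3 + 2 \cdot \frac{4}{625} + \frac{48}{125}\right)\right) = 137 \left(328 + \left(-3 + \frac{8}{625} + \frac{48}{125}\right)\right) = 137 \left(328 - \frac{1627}{625}\right) = 137 \cdot \frac{203373}{625} = \frac{27862101}{625}$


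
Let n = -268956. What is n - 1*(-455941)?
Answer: 186985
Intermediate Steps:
n - 1*(-455941) = -268956 - 1*(-455941) = -268956 + 455941 = 186985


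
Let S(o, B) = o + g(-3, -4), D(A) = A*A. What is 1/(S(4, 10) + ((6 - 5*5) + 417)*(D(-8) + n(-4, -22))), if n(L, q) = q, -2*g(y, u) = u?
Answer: 1/16722 ≈ 5.9801e-5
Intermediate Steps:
g(y, u) = -u/2
D(A) = A**2
S(o, B) = 2 + o (S(o, B) = o - 1/2*(-4) = o + 2 = 2 + o)
1/(S(4, 10) + ((6 - 5*5) + 417)*(D(-8) + n(-4, -22))) = 1/((2 + 4) + ((6 - 5*5) + 417)*((-8)**2 - 22)) = 1/(6 + ((6 - 25) + 417)*(64 - 22)) = 1/(6 + (-19 + 417)*42) = 1/(6 + 398*42) = 1/(6 + 16716) = 1/16722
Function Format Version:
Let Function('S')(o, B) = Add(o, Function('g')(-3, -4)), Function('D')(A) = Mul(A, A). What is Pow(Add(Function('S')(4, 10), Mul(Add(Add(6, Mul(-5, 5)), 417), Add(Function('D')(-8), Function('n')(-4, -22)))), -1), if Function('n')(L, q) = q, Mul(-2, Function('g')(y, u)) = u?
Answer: Rational(1, 16722) ≈ 5.9801e-5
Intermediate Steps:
Function('g')(y, u) = Mul(Rational(-1, 2), u)
Function('D')(A) = Pow(A, 2)
Function('S')(o, B) = Add(2, o) (Function('S')(o, B) = Add(o, Mul(Rational(-1, 2), -4)) = Add(o, 2) = Add(2, o))
Pow(Add(Function('S')(4, 10), Mul(Add(Add(6, Mul(-5, 5)), 417), Add(Function('D')(-8), Function('n')(-4, -22)))), -1) = Pow(Add(Add(2, 4), Mul(Add(Add(6, Mul(-5, 5)), 417), Add(Pow(-8, 2), -22))), -1) = Pow(Add(6, Mul(Add(Add(6, -25), 417), Add(64, -22))), -1) = Pow(Add(6, Mul(Add(-19, 417), 42)), -1) = Pow(Add(6, Mul(398, 42)), -1) = Pow(Add(6, 16716), -1) = Pow(16722, -1) = Rational(1, 16722)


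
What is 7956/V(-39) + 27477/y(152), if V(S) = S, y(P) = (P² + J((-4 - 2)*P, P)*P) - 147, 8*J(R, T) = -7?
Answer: -514291/2536 ≈ -202.80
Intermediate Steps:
J(R, T) = -7/8 (J(R, T) = (⅛)*(-7) = -7/8)
y(P) = -147 + P² - 7*P/8 (y(P) = (P² - 7*P/8) - 147 = -147 + P² - 7*P/8)
7956/V(-39) + 27477/y(152) = 7956/(-39) + 27477/(-147 + 152² - 7/8*152) = 7956*(-1/39) + 27477/(-147 + 23104 - 133) = -204 + 27477/22824 = -204 + 27477*(1/22824) = -204 + 3053/2536 = -514291/2536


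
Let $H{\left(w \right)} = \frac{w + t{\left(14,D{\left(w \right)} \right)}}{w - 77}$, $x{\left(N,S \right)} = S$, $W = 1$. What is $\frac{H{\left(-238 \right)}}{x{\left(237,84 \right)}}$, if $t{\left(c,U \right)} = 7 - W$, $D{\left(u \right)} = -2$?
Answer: $\frac{58}{6615} \approx 0.0087679$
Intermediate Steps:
$t{\left(c,U \right)} = 6$ ($t{\left(c,U \right)} = 7 - 1 = 6$)
$H{\left(w \right)} = \frac{6 + w}{-77 + w}$ ($H{\left(w \right)} = \frac{w + 6}{w - 77} = \frac{6 + w}{-77 + w}$)
$\frac{H{\left(-238 \right)}}{x{\left(237,84 \right)}} = \frac{\frac{1}{-77 - 238} \left(6 - 238\right)}{84} = \frac{1}{-315} \left(-232\right) \frac{1}{84} = \left(- \frac{1}{315}\right) \left(-232\right) \frac{1}{84} = \frac{232}{315} \cdot \frac{1}{84} = \frac{58}{6615}$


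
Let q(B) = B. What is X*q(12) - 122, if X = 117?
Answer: 1282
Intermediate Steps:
X*q(12) - 122 = 117*12 - 122 = 1404 - 122 = 1282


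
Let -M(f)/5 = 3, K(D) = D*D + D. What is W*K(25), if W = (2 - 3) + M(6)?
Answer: -10400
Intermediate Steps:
K(D) = D + D² (K(D) = D² + D = D + D²)
M(f) = -15 (M(f) = -5*3 = -15)
W = -16 (W = (2 - 3) - 15 = -1 - 15 = -16)
W*K(25) = -400*(1 + 25) = -400*26 = -16*650 = -10400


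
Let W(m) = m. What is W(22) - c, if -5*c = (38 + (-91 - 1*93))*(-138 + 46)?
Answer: 13542/5 ≈ 2708.4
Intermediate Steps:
c = -13432/5 (c = -(38 + (-91 - 1*93))*(-138 + 46)/5 = -(38 + (-91 - 93))*(-92)/5 = -(38 - 184)*(-92)/5 = -(-146)*(-92)/5 = -⅕*13432 = -13432/5 ≈ -2686.4)
W(22) - c = 22 - 1*(-13432/5) = 22 + 13432/5 = 13542/5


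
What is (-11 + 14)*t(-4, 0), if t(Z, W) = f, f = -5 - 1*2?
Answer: -21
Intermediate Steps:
f = -7 (f = -5 - 2 = -7)
t(Z, W) = -7
(-11 + 14)*t(-4, 0) = (-11 + 14)*(-7) = 3*(-7) = -21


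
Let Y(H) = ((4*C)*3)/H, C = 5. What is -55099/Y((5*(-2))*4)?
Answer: 110198/3 ≈ 36733.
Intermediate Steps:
Y(H) = 60/H (Y(H) = ((4*5)*3)/H = (20*3)/H = 60/H)
-55099/Y((5*(-2))*4) = -55099/(60/(((5*(-2))*4))) = -55099/(60/((-10*4))) = -55099/(60/(-40)) = -55099/(60*(-1/40)) = -55099/(-3/2) = -55099*(-2/3) = 110198/3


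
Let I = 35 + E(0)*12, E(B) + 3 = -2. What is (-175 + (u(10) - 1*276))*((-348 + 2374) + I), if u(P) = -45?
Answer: -992496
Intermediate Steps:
E(B) = -5 (E(B) = -3 - 2 = -5)
I = -25 (I = 35 - 5*12 = 35 - 60 = -25)
(-175 + (u(10) - 1*276))*((-348 + 2374) + I) = (-175 + (-45 - 1*276))*((-348 + 2374) - 25) = (-175 + (-45 - 276))*(2026 - 25) = (-175 - 321)*2001 = -496*2001 = -992496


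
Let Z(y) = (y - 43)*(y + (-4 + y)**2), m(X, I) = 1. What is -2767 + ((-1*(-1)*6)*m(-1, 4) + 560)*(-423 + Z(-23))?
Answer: -26615521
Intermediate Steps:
Z(y) = (-43 + y)*(y + (-4 + y)**2)
-2767 + ((-1*(-1)*6)*m(-1, 4) + 560)*(-423 + Z(-23)) = -2767 + ((-1*(-1)*6)*1 + 560)*(-423 + (-688 + (-23)**3 - 50*(-23)**2 + 317*(-23))) = -2767 + ((1*6)*1 + 560)*(-423 + (-688 - 12167 - 50*529 - 7291)) = -2767 + (6*1 + 560)*(-423 + (-688 - 12167 - 26450 - 7291)) = -2767 + (6 + 560)*(-423 - 46596) = -2767 + 566*(-47019) = -2767 - 26612754 = -26615521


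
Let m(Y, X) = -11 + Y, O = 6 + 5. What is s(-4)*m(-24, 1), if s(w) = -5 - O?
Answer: 560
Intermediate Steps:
O = 11
s(w) = -16 (s(w) = -5 - 1*11 = -5 - 11 = -16)
s(-4)*m(-24, 1) = -16*(-11 - 24) = -16*(-35) = 560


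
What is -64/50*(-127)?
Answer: 4064/25 ≈ 162.56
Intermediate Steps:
-64/50*(-127) = -64*1/50*(-127) = -32/25*(-127) = 4064/25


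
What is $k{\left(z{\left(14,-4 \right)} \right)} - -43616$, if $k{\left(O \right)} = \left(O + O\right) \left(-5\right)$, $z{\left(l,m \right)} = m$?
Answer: $43656$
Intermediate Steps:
$k{\left(O \right)} = - 10 O$ ($k{\left(O \right)} = 2 O \left(-5\right) = - 10 O$)
$k{\left(z{\left(14,-4 \right)} \right)} - -43616 = \left(-10\right) \left(-4\right) - -43616 = 40 + 43616 = 43656$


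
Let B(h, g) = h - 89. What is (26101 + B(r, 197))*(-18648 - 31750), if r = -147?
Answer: -1303544270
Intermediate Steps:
B(h, g) = -89 + h
(26101 + B(r, 197))*(-18648 - 31750) = (26101 + (-89 - 147))*(-18648 - 31750) = (26101 - 236)*(-50398) = 25865*(-50398) = -1303544270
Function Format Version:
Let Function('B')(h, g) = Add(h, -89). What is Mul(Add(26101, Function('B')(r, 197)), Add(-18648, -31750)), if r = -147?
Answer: -1303544270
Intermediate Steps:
Function('B')(h, g) = Add(-89, h)
Mul(Add(26101, Function('B')(r, 197)), Add(-18648, -31750)) = Mul(Add(26101, Add(-89, -147)), Add(-18648, -31750)) = Mul(Add(26101, -236), -50398) = Mul(25865, -50398) = -1303544270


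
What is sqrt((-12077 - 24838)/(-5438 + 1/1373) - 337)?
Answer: I*sqrt(2045357637167382)/2488791 ≈ 18.172*I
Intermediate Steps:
sqrt((-12077 - 24838)/(-5438 + 1/1373) - 337) = sqrt(-36915/(-5438 + 1/1373) - 337) = sqrt(-36915/(-7466373/1373) - 337) = sqrt(-36915*(-1373/7466373) - 337) = sqrt(16894765/2488791 - 337) = sqrt(-821827802/2488791) = I*sqrt(2045357637167382)/2488791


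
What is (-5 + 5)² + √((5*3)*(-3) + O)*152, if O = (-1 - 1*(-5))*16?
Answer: 152*√19 ≈ 662.55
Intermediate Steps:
O = 64 (O = (-1 + 5)*16 = 4*16 = 64)
(-5 + 5)² + √((5*3)*(-3) + O)*152 = (-5 + 5)² + √((5*3)*(-3) + 64)*152 = 0² + √(15*(-3) + 64)*152 = 0 + √(-45 + 64)*152 = 0 + √19*152 = 0 + 152*√19 = 152*√19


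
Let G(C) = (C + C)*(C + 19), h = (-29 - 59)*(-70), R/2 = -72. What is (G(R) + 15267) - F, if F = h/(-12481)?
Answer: 91409941/1783 ≈ 51268.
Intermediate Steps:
R = -144 (R = 2*(-72) = -144)
h = 6160 (h = -88*(-70) = 6160)
G(C) = 2*C*(19 + C) (G(C) = (2*C)*(19 + C) = 2*C*(19 + C))
F = -880/1783 (F = 6160/(-12481) = 6160*(-1/12481) = -880/1783 ≈ -0.49355)
(G(R) + 15267) - F = (2*(-144)*(19 - 144) + 15267) - 1*(-880/1783) = (2*(-144)*(-125) + 15267) + 880/1783 = (36000 + 15267) + 880/1783 = 51267 + 880/1783 = 91409941/1783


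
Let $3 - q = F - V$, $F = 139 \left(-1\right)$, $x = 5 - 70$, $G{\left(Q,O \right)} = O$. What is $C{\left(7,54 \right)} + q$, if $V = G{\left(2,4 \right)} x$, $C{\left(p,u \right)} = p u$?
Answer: $260$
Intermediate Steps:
$x = -65$ ($x = 5 - 70 = -65$)
$F = -139$
$V = -260$ ($V = 4 \left(-65\right) = -260$)
$q = -118$ ($q = 3 - \left(-139 - -260\right) = 3 - \left(-139 + 260\right) = 3 - 121 = -118$)
$C{\left(7,54 \right)} + q = 7 \cdot 54 - 118 = 378 - 118 = 260$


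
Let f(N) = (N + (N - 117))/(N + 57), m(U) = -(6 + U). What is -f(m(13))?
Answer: 155/38 ≈ 4.0789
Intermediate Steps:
m(U) = -6 - U
f(N) = (-117 + 2*N)/(57 + N) (f(N) = (N + (-117 + N))/(57 + N) = (-117 + 2*N)/(57 + N))
-f(m(13)) = -(-117 + 2*(-6 - 1*13))/(57 + (-6 - 1*13)) = -(-117 + 2*(-6 - 13))/(57 + (-6 - 13)) = -(-117 + 2*(-19))/(57 - 19) = -(-117 - 38)/38 = -(-155)/38 = -1*(-155/38) = 155/38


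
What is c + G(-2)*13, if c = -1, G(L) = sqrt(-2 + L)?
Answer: -1 + 26*I ≈ -1.0 + 26.0*I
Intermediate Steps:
c + G(-2)*13 = -1 + sqrt(-2 - 2)*13 = -1 + sqrt(-4)*13 = -1 + (2*I)*13 = -1 + 26*I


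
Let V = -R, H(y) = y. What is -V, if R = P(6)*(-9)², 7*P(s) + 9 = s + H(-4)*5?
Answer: -1863/7 ≈ -266.14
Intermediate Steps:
P(s) = -29/7 + s/7 (P(s) = -9/7 + (s - 4*5)/7 = -9/7 + (s - 20)/7 = -9/7 + (-20 + s)/7 = -9/7 + (-20/7 + s/7) = -29/7 + s/7)
R = -1863/7 (R = (-29/7 + (⅐)*6)*(-9)² = (-29/7 + 6/7)*81 = -23/7*81 = -1863/7 ≈ -266.14)
V = 1863/7 (V = -1*(-1863/7) = 1863/7 ≈ 266.14)
-V = -1*1863/7 = -1863/7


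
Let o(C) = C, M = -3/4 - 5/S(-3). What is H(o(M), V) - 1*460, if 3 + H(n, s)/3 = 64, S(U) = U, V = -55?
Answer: -277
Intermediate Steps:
M = 11/12 (M = -3/4 - 5/(-3) = -3*1/4 - 5*(-1/3) = -3/4 + 5/3 = 11/12 ≈ 0.91667)
H(n, s) = 183 (H(n, s) = -9 + 3*64 = -9 + 192 = 183)
H(o(M), V) - 1*460 = 183 - 1*460 = 183 - 460 = -277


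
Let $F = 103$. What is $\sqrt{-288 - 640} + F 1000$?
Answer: $103000 + 4 i \sqrt{58} \approx 1.03 \cdot 10^{5} + 30.463 i$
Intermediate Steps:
$\sqrt{-288 - 640} + F 1000 = \sqrt{-288 - 640} + 103 \cdot 1000 = \sqrt{-928} + 103000 = 4 i \sqrt{58} + 103000 = 103000 + 4 i \sqrt{58}$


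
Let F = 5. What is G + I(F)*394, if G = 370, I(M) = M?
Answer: 2340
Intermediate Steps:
G + I(F)*394 = 370 + 5*394 = 370 + 1970 = 2340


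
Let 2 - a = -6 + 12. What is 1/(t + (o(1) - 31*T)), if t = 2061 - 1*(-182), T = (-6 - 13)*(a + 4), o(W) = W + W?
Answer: 1/2245 ≈ 0.00044543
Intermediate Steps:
o(W) = 2*W
a = -4 (a = 2 - (-6 + 12) = 2 - 1*6 = 2 - 6 = -4)
T = 0 (T = (-6 - 13)*(-4 + 4) = -19*0 = 0)
t = 2243 (t = 2061 + 182 = 2243)
1/(t + (o(1) - 31*T)) = 1/(2243 + (2*1 - 31*0)) = 1/(2243 + (2 + 0)) = 1/(2243 + 2) = 1/2245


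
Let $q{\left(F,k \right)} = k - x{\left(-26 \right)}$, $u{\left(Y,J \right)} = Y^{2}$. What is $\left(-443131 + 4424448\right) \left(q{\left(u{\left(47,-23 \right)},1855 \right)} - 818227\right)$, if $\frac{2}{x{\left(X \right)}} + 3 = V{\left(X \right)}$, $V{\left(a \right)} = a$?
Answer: $- \frac{94256827973162}{29} \approx -3.2502 \cdot 10^{12}$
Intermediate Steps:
$x{\left(X \right)} = \frac{2}{-3 + X}$
$q{\left(F,k \right)} = \frac{2}{29} + k$ ($q{\left(F,k \right)} = k - \frac{2}{-3 - 26} = k - \frac{2}{-29} = k - 2 \left(- \frac{1}{29}\right) = k - - \frac{2}{29} = k + \frac{2}{29} = \frac{2}{29} + k$)
$\left(-443131 + 4424448\right) \left(q{\left(u{\left(47,-23 \right)},1855 \right)} - 818227\right) = \left(-443131 + 4424448\right) \left(\left(\frac{2}{29} + 1855\right) - 818227\right) = 3981317 \left(\frac{53797}{29} - 818227\right) = 3981317 \left(- \frac{23674786}{29}\right) = - \frac{94256827973162}{29}$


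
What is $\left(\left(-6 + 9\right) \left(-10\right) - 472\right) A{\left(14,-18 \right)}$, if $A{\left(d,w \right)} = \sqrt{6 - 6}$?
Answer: $0$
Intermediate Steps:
$A{\left(d,w \right)} = 0$ ($A{\left(d,w \right)} = \sqrt{0} = 0$)
$\left(\left(-6 + 9\right) \left(-10\right) - 472\right) A{\left(14,-18 \right)} = \left(\left(-6 + 9\right) \left(-10\right) - 472\right) 0 = \left(3 \left(-10\right) - 472\right) 0 = \left(-30 - 472\right) 0 = \left(-502\right) 0 = 0$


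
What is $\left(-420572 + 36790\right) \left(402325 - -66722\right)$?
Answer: $-180011795754$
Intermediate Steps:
$\left(-420572 + 36790\right) \left(402325 - -66722\right) = - 383782 \left(402325 + 66722\right) = \left(-383782\right) 469047 = -180011795754$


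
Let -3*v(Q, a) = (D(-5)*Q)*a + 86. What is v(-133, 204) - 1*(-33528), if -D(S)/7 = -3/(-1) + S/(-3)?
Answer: -261938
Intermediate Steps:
D(S) = -21 + 7*S/3 (D(S) = -7*(-3/(-1) + S/(-3)) = -7*(-3*(-1) + S*(-⅓)) = -7*(3 - S/3) = -21 + 7*S/3)
v(Q, a) = -86/3 + 98*Q*a/9 (v(Q, a) = -(((-21 + (7/3)*(-5))*Q)*a + 86)/3 = -(((-21 - 35/3)*Q)*a + 86)/3 = -((-98*Q/3)*a + 86)/3 = -(-98*Q*a/3 + 86)/3 = -(86 - 98*Q*a/3)/3 = -86/3 + 98*Q*a/9)
v(-133, 204) - 1*(-33528) = (-86/3 + (98/9)*(-133)*204) - 1*(-33528) = (-86/3 - 886312/3) + 33528 = -295466 + 33528 = -261938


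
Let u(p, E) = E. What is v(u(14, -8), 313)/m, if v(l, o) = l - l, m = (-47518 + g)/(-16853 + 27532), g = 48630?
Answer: 0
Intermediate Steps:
m = 1112/10679 (m = (-47518 + 48630)/(-16853 + 27532) = 1112/10679 ≈ 0.10413)
v(l, o) = 0
v(u(14, -8), 313)/m = 0/(1112/10679) = 0*(10679/1112) = 0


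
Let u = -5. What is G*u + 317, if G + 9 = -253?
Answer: 1627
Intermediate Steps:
G = -262 (G = -9 - 253 = -262)
G*u + 317 = -262*(-5) + 317 = 1310 + 317 = 1627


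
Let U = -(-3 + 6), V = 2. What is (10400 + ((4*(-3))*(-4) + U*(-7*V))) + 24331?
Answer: 34821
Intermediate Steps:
U = -3 (U = -1*3 = -3)
(10400 + ((4*(-3))*(-4) + U*(-7*V))) + 24331 = (10400 + ((4*(-3))*(-4) - (-21)*2)) + 24331 = (10400 + (-12*(-4) - 3*(-14))) + 24331 = (10400 + (48 + 42)) + 24331 = (10400 + 90) + 24331 = 10490 + 24331 = 34821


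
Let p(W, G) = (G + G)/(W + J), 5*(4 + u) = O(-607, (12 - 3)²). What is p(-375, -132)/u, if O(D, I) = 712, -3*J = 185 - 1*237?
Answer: 990/185629 ≈ 0.0053332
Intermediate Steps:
J = 52/3 (J = -(185 - 1*237)/3 = -(185 - 237)/3 = -⅓*(-52) = 52/3 ≈ 17.333)
u = 692/5 (u = -4 + (⅕)*712 = -4 + 712/5 = 692/5 ≈ 138.40)
p(W, G) = 2*G/(52/3 + W) (p(W, G) = (G + G)/(W + 52/3) = (2*G)/(52/3 + W) = 2*G/(52/3 + W))
p(-375, -132)/u = (6*(-132)/(52 + 3*(-375)))/(692/5) = (6*(-132)/(52 - 1125))*(5/692) = (6*(-132)/(-1073))*(5/692) = (6*(-132)*(-1/1073))*(5/692) = (792/1073)*(5/692) = 990/185629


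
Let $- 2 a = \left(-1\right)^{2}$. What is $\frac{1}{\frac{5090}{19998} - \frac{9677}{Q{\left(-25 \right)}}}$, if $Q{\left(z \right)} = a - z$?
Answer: $- \frac{489951}{193395941} \approx -0.0025334$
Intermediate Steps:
$a = - \frac{1}{2}$ ($a = - \frac{\left(-1\right)^{2}}{2} = \left(- \frac{1}{2}\right) 1 = - \frac{1}{2} \approx -0.5$)
$Q{\left(z \right)} = - \frac{1}{2} - z$
$\frac{1}{\frac{5090}{19998} - \frac{9677}{Q{\left(-25 \right)}}} = \frac{1}{\frac{5090}{19998} - \frac{9677}{- \frac{1}{2} - -25}} = \frac{1}{5090 \cdot \frac{1}{19998} - \frac{9677}{- \frac{1}{2} + 25}} = \frac{1}{\frac{2545}{9999} - \frac{9677}{\frac{49}{2}}} = \frac{1}{\frac{2545}{9999} - \frac{19354}{49}} = \frac{1}{- \frac{193395941}{489951}} = - \frac{489951}{193395941}$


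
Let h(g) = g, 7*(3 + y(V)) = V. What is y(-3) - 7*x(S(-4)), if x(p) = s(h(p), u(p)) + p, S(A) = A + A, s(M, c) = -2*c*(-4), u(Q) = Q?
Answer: 3504/7 ≈ 500.57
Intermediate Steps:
y(V) = -3 + V/7
s(M, c) = 8*c
S(A) = 2*A
x(p) = 9*p (x(p) = 8*p + p = 9*p)
y(-3) - 7*x(S(-4)) = (-3 + (⅐)*(-3)) - 63*2*(-4) = (-3 - 3/7) - 63*(-8) = -24/7 - 7*(-72) = -24/7 + 504 = 3504/7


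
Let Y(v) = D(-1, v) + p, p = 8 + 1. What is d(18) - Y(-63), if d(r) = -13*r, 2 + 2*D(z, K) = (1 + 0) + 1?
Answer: -243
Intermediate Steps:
D(z, K) = 0 (D(z, K) = -1 + ((1 + 0) + 1)/2 = -1 + (1 + 1)/2 = -1 + (½)*2 = -1 + 1 = 0)
p = 9
Y(v) = 9 (Y(v) = 0 + 9 = 9)
d(18) - Y(-63) = -13*18 - 1*9 = -234 - 9 = -243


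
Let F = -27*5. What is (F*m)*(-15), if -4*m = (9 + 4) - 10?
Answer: -6075/4 ≈ -1518.8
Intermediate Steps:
m = -¾ (m = -((9 + 4) - 10)/4 = -(13 - 10)/4 = -¼*3 = -¾ ≈ -0.75000)
F = -135
(F*m)*(-15) = -135*(-¾)*(-15) = (405/4)*(-15) = -6075/4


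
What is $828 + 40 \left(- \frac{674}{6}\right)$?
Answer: $- \frac{10996}{3} \approx -3665.3$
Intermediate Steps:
$828 + 40 \left(- \frac{674}{6}\right) = 828 + 40 \left(\left(-674\right) \frac{1}{6}\right) = 828 + 40 \left(- \frac{337}{3}\right) = 828 - \frac{13480}{3} = - \frac{10996}{3}$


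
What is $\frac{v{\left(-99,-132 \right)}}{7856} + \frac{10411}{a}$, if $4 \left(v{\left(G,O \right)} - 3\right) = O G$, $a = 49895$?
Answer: $\frac{122472733}{195987560} \approx 0.6249$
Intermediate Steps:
$v{\left(G,O \right)} = 3 + \frac{G O}{4}$ ($v{\left(G,O \right)} = 3 + \frac{O G}{4} = 3 + \frac{G O}{4}$)
$\frac{v{\left(-99,-132 \right)}}{7856} + \frac{10411}{a} = \frac{3 + \frac{1}{4} \left(-99\right) \left(-132\right)}{7856} + \frac{10411}{49895} = \left(3 + 3267\right) \frac{1}{7856} + 10411 \cdot \frac{1}{49895} = 3270 \cdot \frac{1}{7856} + \frac{10411}{49895} = \frac{1635}{3928} + \frac{10411}{49895} = \frac{122472733}{195987560}$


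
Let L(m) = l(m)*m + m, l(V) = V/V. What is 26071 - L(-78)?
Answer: 26227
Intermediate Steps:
l(V) = 1
L(m) = 2*m (L(m) = 1*m + m = m + m = 2*m)
26071 - L(-78) = 26071 - 2*(-78) = 26071 - 1*(-156) = 26071 + 156 = 26227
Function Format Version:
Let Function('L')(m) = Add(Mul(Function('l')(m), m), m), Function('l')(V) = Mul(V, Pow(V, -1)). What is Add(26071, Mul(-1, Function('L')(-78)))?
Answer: 26227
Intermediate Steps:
Function('l')(V) = 1
Function('L')(m) = Mul(2, m) (Function('L')(m) = Add(Mul(1, m), m) = Add(m, m) = Mul(2, m))
Add(26071, Mul(-1, Function('L')(-78))) = Add(26071, Mul(-1, Mul(2, -78))) = Add(26071, Mul(-1, -156)) = Add(26071, 156) = 26227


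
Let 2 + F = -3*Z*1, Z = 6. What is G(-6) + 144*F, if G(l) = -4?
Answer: -2884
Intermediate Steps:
F = -20 (F = -2 - 3*6*1 = -2 - 18*1 = -2 - 18 = -20)
G(-6) + 144*F = -4 + 144*(-20) = -4 - 2880 = -2884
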